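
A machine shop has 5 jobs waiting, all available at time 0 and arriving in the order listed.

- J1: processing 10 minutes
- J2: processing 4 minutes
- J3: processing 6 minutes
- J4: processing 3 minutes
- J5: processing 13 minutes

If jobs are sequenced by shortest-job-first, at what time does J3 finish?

13

SPT (increasing processing time): J4 J2 J3 J1 J5.
J4: 0→3
J2: 3→7
J3: 7→13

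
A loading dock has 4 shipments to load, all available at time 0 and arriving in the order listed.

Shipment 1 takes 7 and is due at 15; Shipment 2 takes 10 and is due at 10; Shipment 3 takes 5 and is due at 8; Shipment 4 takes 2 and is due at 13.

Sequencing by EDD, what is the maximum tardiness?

EDD (increasing due date): Shipment 3 Shipment 2 Shipment 4 Shipment 1.
Shipment 3: 0→5, due 8, tardiness 0
Shipment 2: 5→15, due 10, tardiness 5
Shipment 4: 15→17, due 13, tardiness 4
Shipment 1: 17→24, due 15, tardiness 9
Maximum = 9.

9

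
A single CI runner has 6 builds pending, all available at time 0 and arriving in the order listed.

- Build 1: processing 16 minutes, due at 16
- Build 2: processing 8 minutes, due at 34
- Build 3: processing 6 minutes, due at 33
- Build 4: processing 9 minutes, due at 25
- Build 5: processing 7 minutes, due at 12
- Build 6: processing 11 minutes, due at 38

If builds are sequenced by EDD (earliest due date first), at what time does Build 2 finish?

EDD (increasing due date): Build 5 Build 1 Build 4 Build 3 Build 2 Build 6.
Build 5: 0→7
Build 1: 7→23
Build 4: 23→32
Build 3: 32→38
Build 2: 38→46

46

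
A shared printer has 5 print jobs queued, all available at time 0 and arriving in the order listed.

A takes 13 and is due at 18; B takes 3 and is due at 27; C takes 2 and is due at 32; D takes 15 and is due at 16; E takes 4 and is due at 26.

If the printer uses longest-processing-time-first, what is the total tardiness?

29

LPT (decreasing processing time): D A E B C.
D: 0→15, due 16, tardiness 0
A: 15→28, due 18, tardiness 10
E: 28→32, due 26, tardiness 6
B: 32→35, due 27, tardiness 8
C: 35→37, due 32, tardiness 5
Sum = 0+10+6+8+5 = 29.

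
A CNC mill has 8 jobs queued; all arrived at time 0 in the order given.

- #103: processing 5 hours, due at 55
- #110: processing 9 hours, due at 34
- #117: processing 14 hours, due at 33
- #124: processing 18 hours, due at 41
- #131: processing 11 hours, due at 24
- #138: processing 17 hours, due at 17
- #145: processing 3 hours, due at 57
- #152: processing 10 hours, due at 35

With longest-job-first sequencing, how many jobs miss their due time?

7

LPT (decreasing processing time): #124 #138 #117 #131 #152 #110 #103 #145.
#124: 0→18, due 41, tardiness 0
#138: 18→35, due 17, tardiness 18
#117: 35→49, due 33, tardiness 16
#131: 49→60, due 24, tardiness 36
#152: 60→70, due 35, tardiness 35
#110: 70→79, due 34, tardiness 45
#103: 79→84, due 55, tardiness 29
#145: 84→87, due 57, tardiness 30
Late jobs: 7.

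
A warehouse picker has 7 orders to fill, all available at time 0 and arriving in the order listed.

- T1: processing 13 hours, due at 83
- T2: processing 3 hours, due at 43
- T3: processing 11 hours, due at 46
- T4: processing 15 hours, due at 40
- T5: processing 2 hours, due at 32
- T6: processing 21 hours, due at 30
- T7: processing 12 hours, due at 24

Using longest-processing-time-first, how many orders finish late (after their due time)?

4

LPT (decreasing processing time): T6 T4 T1 T7 T3 T2 T5.
T6: 0→21, due 30, tardiness 0
T4: 21→36, due 40, tardiness 0
T1: 36→49, due 83, tardiness 0
T7: 49→61, due 24, tardiness 37
T3: 61→72, due 46, tardiness 26
T2: 72→75, due 43, tardiness 32
T5: 75→77, due 32, tardiness 45
Late orders: 4.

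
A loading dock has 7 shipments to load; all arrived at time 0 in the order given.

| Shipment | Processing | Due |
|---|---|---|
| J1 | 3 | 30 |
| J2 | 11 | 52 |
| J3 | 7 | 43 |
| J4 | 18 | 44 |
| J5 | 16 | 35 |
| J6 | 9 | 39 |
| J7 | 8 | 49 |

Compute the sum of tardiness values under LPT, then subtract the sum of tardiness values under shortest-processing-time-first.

LPT (decreasing processing time): J4 J5 J2 J6 J7 J3 J1.
J4: 0→18, due 44, tardiness 0
J5: 18→34, due 35, tardiness 0
J2: 34→45, due 52, tardiness 0
J6: 45→54, due 39, tardiness 15
J7: 54→62, due 49, tardiness 13
J3: 62→69, due 43, tardiness 26
J1: 69→72, due 30, tardiness 42
Sum = 0+0+0+15+13+26+42 = 96.
SPT (increasing processing time): J1 J3 J7 J6 J2 J5 J4.
J1: 0→3, due 30, tardiness 0
J3: 3→10, due 43, tardiness 0
J7: 10→18, due 49, tardiness 0
J6: 18→27, due 39, tardiness 0
J2: 27→38, due 52, tardiness 0
J5: 38→54, due 35, tardiness 19
J4: 54→72, due 44, tardiness 28
Sum = 0+0+0+0+0+19+28 = 47.
Difference = 96 − 47 = 49.

49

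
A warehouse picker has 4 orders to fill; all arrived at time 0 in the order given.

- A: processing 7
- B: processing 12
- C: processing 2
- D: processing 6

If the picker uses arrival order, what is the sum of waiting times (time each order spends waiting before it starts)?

47

FIFO (arrival order): A B C D.
A: waits 0, runs 0→7
B: waits 7, runs 7→19
C: waits 19, runs 19→21
D: waits 21, runs 21→27
Sum = 0+7+19+21 = 47.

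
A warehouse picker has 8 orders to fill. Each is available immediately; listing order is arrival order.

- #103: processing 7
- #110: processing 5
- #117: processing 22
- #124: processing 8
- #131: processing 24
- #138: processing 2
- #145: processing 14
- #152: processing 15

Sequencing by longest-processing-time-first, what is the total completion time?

LPT (decreasing processing time): #131 #117 #152 #145 #124 #103 #110 #138.
#131: 0→24
#117: 24→46
#152: 46→61
#145: 61→75
#124: 75→83
#103: 83→90
#110: 90→95
#138: 95→97
Sum = 24+46+61+75+83+90+95+97 = 571.

571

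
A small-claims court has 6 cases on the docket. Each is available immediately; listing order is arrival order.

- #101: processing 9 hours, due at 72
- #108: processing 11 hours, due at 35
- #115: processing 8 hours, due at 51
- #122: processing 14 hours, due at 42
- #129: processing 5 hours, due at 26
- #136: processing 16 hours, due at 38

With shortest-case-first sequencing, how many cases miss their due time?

SPT (increasing processing time): #129 #115 #101 #108 #122 #136.
#129: 0→5, due 26, tardiness 0
#115: 5→13, due 51, tardiness 0
#101: 13→22, due 72, tardiness 0
#108: 22→33, due 35, tardiness 0
#122: 33→47, due 42, tardiness 5
#136: 47→63, due 38, tardiness 25
Late cases: 2.

2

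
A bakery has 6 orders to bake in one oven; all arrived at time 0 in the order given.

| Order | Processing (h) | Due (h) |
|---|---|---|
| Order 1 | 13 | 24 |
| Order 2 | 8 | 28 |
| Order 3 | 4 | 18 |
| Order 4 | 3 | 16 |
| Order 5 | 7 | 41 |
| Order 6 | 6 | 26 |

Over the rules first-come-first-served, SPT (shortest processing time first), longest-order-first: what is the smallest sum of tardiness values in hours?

FIFO (arrival order): Order 1 Order 2 Order 3 Order 4 Order 5 Order 6.
Order 1: 0→13, due 24, tardiness 0
Order 2: 13→21, due 28, tardiness 0
Order 3: 21→25, due 18, tardiness 7
Order 4: 25→28, due 16, tardiness 12
Order 5: 28→35, due 41, tardiness 0
Order 6: 35→41, due 26, tardiness 15
Sum = 0+0+7+12+0+15 = 34.
SPT (increasing processing time): Order 4 Order 3 Order 6 Order 5 Order 2 Order 1.
Order 4: 0→3, due 16, tardiness 0
Order 3: 3→7, due 18, tardiness 0
Order 6: 7→13, due 26, tardiness 0
Order 5: 13→20, due 41, tardiness 0
Order 2: 20→28, due 28, tardiness 0
Order 1: 28→41, due 24, tardiness 17
Sum = 0+0+0+0+0+17 = 17.
LPT (decreasing processing time): Order 1 Order 2 Order 5 Order 6 Order 3 Order 4.
Order 1: 0→13, due 24, tardiness 0
Order 2: 13→21, due 28, tardiness 0
Order 5: 21→28, due 41, tardiness 0
Order 6: 28→34, due 26, tardiness 8
Order 3: 34→38, due 18, tardiness 20
Order 4: 38→41, due 16, tardiness 25
Sum = 0+0+0+8+20+25 = 53.
FIFO 34, SPT 17, LPT 53 → minimum 17.

17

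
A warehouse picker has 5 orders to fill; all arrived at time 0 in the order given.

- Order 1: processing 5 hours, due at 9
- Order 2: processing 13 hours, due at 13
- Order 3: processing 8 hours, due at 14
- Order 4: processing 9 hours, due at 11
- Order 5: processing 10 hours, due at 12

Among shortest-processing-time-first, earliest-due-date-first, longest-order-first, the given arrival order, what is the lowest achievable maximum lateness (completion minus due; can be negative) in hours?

SPT (increasing processing time): Order 1 Order 3 Order 4 Order 5 Order 2.
Order 1: 0→5, due 9, lateness -4
Order 3: 5→13, due 14, lateness -1
Order 4: 13→22, due 11, lateness 11
Order 5: 22→32, due 12, lateness 20
Order 2: 32→45, due 13, lateness 32
Maximum = 32.
EDD (increasing due date): Order 1 Order 4 Order 5 Order 2 Order 3.
Order 1: 0→5, due 9, lateness -4
Order 4: 5→14, due 11, lateness 3
Order 5: 14→24, due 12, lateness 12
Order 2: 24→37, due 13, lateness 24
Order 3: 37→45, due 14, lateness 31
Maximum = 31.
LPT (decreasing processing time): Order 2 Order 5 Order 4 Order 3 Order 1.
Order 2: 0→13, due 13, lateness 0
Order 5: 13→23, due 12, lateness 11
Order 4: 23→32, due 11, lateness 21
Order 3: 32→40, due 14, lateness 26
Order 1: 40→45, due 9, lateness 36
Maximum = 36.
FIFO (arrival order): Order 1 Order 2 Order 3 Order 4 Order 5.
Order 1: 0→5, due 9, lateness -4
Order 2: 5→18, due 13, lateness 5
Order 3: 18→26, due 14, lateness 12
Order 4: 26→35, due 11, lateness 24
Order 5: 35→45, due 12, lateness 33
Maximum = 33.
SPT 32, EDD 31, LPT 36, FIFO 33 → minimum 31.

31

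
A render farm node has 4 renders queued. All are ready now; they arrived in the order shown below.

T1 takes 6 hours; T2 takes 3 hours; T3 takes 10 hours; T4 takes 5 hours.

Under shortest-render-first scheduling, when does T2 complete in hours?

SPT (increasing processing time): T2 T4 T1 T3.
T2: 0→3

3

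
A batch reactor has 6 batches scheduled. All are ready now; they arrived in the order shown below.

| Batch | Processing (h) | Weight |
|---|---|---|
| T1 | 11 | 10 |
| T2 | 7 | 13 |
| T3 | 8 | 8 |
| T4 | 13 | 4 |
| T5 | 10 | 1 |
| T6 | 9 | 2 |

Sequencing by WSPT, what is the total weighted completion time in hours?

781

WSPT (decreasing weight/processing-time ratio): T2 T3 T1 T4 T6 T5.
T2: finishes 7, weight 13, w·C = 91
T3: finishes 15, weight 8, w·C = 120
T1: finishes 26, weight 10, w·C = 260
T4: finishes 39, weight 4, w·C = 156
T6: finishes 48, weight 2, w·C = 96
T5: finishes 58, weight 1, w·C = 58
Sum = 91+120+260+156+96+58 = 781.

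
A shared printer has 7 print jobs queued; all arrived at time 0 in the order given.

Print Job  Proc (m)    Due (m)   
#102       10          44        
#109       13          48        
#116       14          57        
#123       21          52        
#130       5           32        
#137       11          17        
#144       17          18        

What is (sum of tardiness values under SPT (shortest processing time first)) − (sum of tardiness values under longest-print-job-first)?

SPT (increasing processing time): #130 #102 #137 #109 #116 #144 #123.
#130: 0→5, due 32, tardiness 0
#102: 5→15, due 44, tardiness 0
#137: 15→26, due 17, tardiness 9
#109: 26→39, due 48, tardiness 0
#116: 39→53, due 57, tardiness 0
#144: 53→70, due 18, tardiness 52
#123: 70→91, due 52, tardiness 39
Sum = 0+0+9+0+0+52+39 = 100.
LPT (decreasing processing time): #123 #144 #116 #109 #137 #102 #130.
#123: 0→21, due 52, tardiness 0
#144: 21→38, due 18, tardiness 20
#116: 38→52, due 57, tardiness 0
#109: 52→65, due 48, tardiness 17
#137: 65→76, due 17, tardiness 59
#102: 76→86, due 44, tardiness 42
#130: 86→91, due 32, tardiness 59
Sum = 0+20+0+17+59+42+59 = 197.
Difference = 100 − 197 = -97.

-97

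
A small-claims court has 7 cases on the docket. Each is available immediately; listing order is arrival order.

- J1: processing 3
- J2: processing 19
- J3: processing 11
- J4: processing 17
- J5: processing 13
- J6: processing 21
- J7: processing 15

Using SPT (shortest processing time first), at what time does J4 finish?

SPT (increasing processing time): J1 J3 J5 J7 J4 J2 J6.
J1: 0→3
J3: 3→14
J5: 14→27
J7: 27→42
J4: 42→59

59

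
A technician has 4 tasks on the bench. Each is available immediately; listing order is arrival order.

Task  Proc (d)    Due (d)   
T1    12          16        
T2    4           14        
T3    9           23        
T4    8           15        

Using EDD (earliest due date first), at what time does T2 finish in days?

EDD (increasing due date): T2 T4 T1 T3.
T2: 0→4

4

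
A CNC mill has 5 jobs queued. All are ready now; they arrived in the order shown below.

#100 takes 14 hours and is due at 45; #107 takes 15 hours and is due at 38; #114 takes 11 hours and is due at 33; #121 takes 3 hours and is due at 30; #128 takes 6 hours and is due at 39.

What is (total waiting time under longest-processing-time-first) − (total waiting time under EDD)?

49

LPT (decreasing processing time): #107 #100 #114 #128 #121.
#107: waits 0, runs 0→15
#100: waits 15, runs 15→29
#114: waits 29, runs 29→40
#128: waits 40, runs 40→46
#121: waits 46, runs 46→49
Sum = 0+15+29+40+46 = 130.
EDD (increasing due date): #121 #114 #107 #128 #100.
#121: waits 0, runs 0→3
#114: waits 3, runs 3→14
#107: waits 14, runs 14→29
#128: waits 29, runs 29→35
#100: waits 35, runs 35→49
Sum = 0+3+14+29+35 = 81.
Difference = 130 − 81 = 49.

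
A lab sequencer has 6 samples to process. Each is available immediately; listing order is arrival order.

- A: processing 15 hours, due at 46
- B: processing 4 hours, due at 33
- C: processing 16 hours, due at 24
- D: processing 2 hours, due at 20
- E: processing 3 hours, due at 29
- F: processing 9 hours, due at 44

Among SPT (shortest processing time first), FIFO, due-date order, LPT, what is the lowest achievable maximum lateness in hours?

SPT (increasing processing time): D E B F A C.
D: 0→2, due 20, lateness -18
E: 2→5, due 29, lateness -24
B: 5→9, due 33, lateness -24
F: 9→18, due 44, lateness -26
A: 18→33, due 46, lateness -13
C: 33→49, due 24, lateness 25
Maximum = 25.
FIFO (arrival order): A B C D E F.
A: 0→15, due 46, lateness -31
B: 15→19, due 33, lateness -14
C: 19→35, due 24, lateness 11
D: 35→37, due 20, lateness 17
E: 37→40, due 29, lateness 11
F: 40→49, due 44, lateness 5
Maximum = 17.
EDD (increasing due date): D C E B F A.
D: 0→2, due 20, lateness -18
C: 2→18, due 24, lateness -6
E: 18→21, due 29, lateness -8
B: 21→25, due 33, lateness -8
F: 25→34, due 44, lateness -10
A: 34→49, due 46, lateness 3
Maximum = 3.
LPT (decreasing processing time): C A F B E D.
C: 0→16, due 24, lateness -8
A: 16→31, due 46, lateness -15
F: 31→40, due 44, lateness -4
B: 40→44, due 33, lateness 11
E: 44→47, due 29, lateness 18
D: 47→49, due 20, lateness 29
Maximum = 29.
SPT 25, FIFO 17, EDD 3, LPT 29 → minimum 3.

3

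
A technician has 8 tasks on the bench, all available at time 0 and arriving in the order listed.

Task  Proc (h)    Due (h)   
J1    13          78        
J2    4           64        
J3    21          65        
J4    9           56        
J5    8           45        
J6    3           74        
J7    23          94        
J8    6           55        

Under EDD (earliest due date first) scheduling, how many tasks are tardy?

0

EDD (increasing due date): J5 J8 J4 J2 J3 J6 J1 J7.
J5: 0→8, due 45, tardiness 0
J8: 8→14, due 55, tardiness 0
J4: 14→23, due 56, tardiness 0
J2: 23→27, due 64, tardiness 0
J3: 27→48, due 65, tardiness 0
J6: 48→51, due 74, tardiness 0
J1: 51→64, due 78, tardiness 0
J7: 64→87, due 94, tardiness 0
Late tasks: 0.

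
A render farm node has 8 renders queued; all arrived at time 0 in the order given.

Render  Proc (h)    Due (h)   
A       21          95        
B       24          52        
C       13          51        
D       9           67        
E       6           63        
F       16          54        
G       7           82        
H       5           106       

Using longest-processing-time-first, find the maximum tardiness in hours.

33

LPT (decreasing processing time): B A F C D G E H.
B: 0→24, due 52, tardiness 0
A: 24→45, due 95, tardiness 0
F: 45→61, due 54, tardiness 7
C: 61→74, due 51, tardiness 23
D: 74→83, due 67, tardiness 16
G: 83→90, due 82, tardiness 8
E: 90→96, due 63, tardiness 33
H: 96→101, due 106, tardiness 0
Maximum = 33.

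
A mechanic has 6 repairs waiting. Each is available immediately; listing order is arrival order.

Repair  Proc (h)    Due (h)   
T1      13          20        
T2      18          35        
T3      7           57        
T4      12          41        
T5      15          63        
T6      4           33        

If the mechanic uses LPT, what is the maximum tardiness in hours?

36

LPT (decreasing processing time): T2 T5 T1 T4 T3 T6.
T2: 0→18, due 35, tardiness 0
T5: 18→33, due 63, tardiness 0
T1: 33→46, due 20, tardiness 26
T4: 46→58, due 41, tardiness 17
T3: 58→65, due 57, tardiness 8
T6: 65→69, due 33, tardiness 36
Maximum = 36.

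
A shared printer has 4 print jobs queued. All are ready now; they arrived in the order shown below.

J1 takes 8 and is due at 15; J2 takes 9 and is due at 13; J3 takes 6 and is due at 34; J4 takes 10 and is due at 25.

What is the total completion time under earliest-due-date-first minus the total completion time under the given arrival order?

5

EDD (increasing due date): J2 J1 J4 J3.
J2: 0→9
J1: 9→17
J4: 17→27
J3: 27→33
Sum = 9+17+27+33 = 86.
FIFO (arrival order): J1 J2 J3 J4.
J1: 0→8
J2: 8→17
J3: 17→23
J4: 23→33
Sum = 8+17+23+33 = 81.
Difference = 86 − 81 = 5.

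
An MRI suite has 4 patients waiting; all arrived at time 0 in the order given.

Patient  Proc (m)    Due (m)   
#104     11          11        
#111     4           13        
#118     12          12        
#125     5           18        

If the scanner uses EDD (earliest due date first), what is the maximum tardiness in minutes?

14

EDD (increasing due date): #104 #118 #111 #125.
#104: 0→11, due 11, tardiness 0
#118: 11→23, due 12, tardiness 11
#111: 23→27, due 13, tardiness 14
#125: 27→32, due 18, tardiness 14
Maximum = 14.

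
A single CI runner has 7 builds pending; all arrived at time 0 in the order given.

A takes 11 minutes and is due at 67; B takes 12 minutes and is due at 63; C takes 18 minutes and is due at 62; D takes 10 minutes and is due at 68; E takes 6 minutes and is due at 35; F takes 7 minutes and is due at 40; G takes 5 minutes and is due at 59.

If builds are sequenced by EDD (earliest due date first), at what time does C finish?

36

EDD (increasing due date): E F G C B A D.
E: 0→6
F: 6→13
G: 13→18
C: 18→36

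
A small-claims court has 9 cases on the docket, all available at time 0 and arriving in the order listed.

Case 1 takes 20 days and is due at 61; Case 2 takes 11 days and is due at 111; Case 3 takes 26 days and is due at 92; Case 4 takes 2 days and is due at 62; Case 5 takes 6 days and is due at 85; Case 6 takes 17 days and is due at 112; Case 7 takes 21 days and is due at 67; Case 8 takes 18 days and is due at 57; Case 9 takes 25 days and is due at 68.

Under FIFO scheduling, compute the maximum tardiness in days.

FIFO (arrival order): Case 1 Case 2 Case 3 Case 4 Case 5 Case 6 Case 7 Case 8 Case 9.
Case 1: 0→20, due 61, tardiness 0
Case 2: 20→31, due 111, tardiness 0
Case 3: 31→57, due 92, tardiness 0
Case 4: 57→59, due 62, tardiness 0
Case 5: 59→65, due 85, tardiness 0
Case 6: 65→82, due 112, tardiness 0
Case 7: 82→103, due 67, tardiness 36
Case 8: 103→121, due 57, tardiness 64
Case 9: 121→146, due 68, tardiness 78
Maximum = 78.

78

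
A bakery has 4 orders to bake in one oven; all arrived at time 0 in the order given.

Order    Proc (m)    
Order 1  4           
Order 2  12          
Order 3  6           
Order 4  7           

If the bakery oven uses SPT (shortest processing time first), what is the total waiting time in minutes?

SPT (increasing processing time): Order 1 Order 3 Order 4 Order 2.
Order 1: waits 0, runs 0→4
Order 3: waits 4, runs 4→10
Order 4: waits 10, runs 10→17
Order 2: waits 17, runs 17→29
Sum = 0+4+10+17 = 31.

31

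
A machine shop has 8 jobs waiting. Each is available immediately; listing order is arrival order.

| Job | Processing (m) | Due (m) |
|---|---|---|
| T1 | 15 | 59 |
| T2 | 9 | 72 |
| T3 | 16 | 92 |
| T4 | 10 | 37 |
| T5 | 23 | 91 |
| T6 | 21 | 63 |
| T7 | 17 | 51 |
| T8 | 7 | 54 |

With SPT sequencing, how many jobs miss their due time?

3

SPT (increasing processing time): T8 T2 T4 T1 T3 T7 T6 T5.
T8: 0→7, due 54, tardiness 0
T2: 7→16, due 72, tardiness 0
T4: 16→26, due 37, tardiness 0
T1: 26→41, due 59, tardiness 0
T3: 41→57, due 92, tardiness 0
T7: 57→74, due 51, tardiness 23
T6: 74→95, due 63, tardiness 32
T5: 95→118, due 91, tardiness 27
Late jobs: 3.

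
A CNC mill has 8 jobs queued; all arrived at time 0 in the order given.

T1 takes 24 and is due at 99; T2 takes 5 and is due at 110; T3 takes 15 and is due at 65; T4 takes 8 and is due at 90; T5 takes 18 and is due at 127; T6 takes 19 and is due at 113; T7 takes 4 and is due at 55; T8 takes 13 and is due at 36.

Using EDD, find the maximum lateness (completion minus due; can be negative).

EDD (increasing due date): T8 T7 T3 T4 T1 T2 T6 T5.
T8: 0→13, due 36, lateness -23
T7: 13→17, due 55, lateness -38
T3: 17→32, due 65, lateness -33
T4: 32→40, due 90, lateness -50
T1: 40→64, due 99, lateness -35
T2: 64→69, due 110, lateness -41
T6: 69→88, due 113, lateness -25
T5: 88→106, due 127, lateness -21
Maximum = -21.

-21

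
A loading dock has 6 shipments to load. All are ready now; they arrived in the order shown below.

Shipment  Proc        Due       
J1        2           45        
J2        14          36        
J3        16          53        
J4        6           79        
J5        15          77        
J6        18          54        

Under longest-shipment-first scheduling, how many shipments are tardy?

LPT (decreasing processing time): J6 J3 J5 J2 J4 J1.
J6: 0→18, due 54, tardiness 0
J3: 18→34, due 53, tardiness 0
J5: 34→49, due 77, tardiness 0
J2: 49→63, due 36, tardiness 27
J4: 63→69, due 79, tardiness 0
J1: 69→71, due 45, tardiness 26
Late shipments: 2.

2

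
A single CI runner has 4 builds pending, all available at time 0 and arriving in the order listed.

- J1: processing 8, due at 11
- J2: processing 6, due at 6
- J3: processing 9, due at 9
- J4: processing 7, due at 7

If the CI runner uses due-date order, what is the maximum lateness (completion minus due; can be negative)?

19

EDD (increasing due date): J2 J4 J3 J1.
J2: 0→6, due 6, lateness 0
J4: 6→13, due 7, lateness 6
J3: 13→22, due 9, lateness 13
J1: 22→30, due 11, lateness 19
Maximum = 19.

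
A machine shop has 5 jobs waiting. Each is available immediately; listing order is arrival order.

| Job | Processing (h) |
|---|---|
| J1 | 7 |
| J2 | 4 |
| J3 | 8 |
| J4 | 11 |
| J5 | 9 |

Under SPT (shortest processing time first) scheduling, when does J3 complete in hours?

19

SPT (increasing processing time): J2 J1 J3 J5 J4.
J2: 0→4
J1: 4→11
J3: 11→19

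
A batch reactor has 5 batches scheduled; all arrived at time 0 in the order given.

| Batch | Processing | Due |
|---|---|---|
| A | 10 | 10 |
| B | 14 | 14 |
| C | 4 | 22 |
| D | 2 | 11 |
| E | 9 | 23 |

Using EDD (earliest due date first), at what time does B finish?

26

EDD (increasing due date): A D B C E.
A: 0→10
D: 10→12
B: 12→26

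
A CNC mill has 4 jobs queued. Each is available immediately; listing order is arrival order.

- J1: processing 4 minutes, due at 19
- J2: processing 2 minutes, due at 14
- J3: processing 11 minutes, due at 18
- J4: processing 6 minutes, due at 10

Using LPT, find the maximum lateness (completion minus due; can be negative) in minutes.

LPT (decreasing processing time): J3 J4 J1 J2.
J3: 0→11, due 18, lateness -7
J4: 11→17, due 10, lateness 7
J1: 17→21, due 19, lateness 2
J2: 21→23, due 14, lateness 9
Maximum = 9.

9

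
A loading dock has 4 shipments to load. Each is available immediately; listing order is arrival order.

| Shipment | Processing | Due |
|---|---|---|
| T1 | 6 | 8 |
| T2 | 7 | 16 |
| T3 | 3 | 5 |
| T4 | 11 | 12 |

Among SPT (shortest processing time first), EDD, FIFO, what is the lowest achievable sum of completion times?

55

SPT (increasing processing time): T3 T1 T2 T4.
T3: 0→3
T1: 3→9
T2: 9→16
T4: 16→27
Sum = 3+9+16+27 = 55.
EDD (increasing due date): T3 T1 T4 T2.
T3: 0→3
T1: 3→9
T4: 9→20
T2: 20→27
Sum = 3+9+20+27 = 59.
FIFO (arrival order): T1 T2 T3 T4.
T1: 0→6
T2: 6→13
T3: 13→16
T4: 16→27
Sum = 6+13+16+27 = 62.
SPT 55, EDD 59, FIFO 62 → minimum 55.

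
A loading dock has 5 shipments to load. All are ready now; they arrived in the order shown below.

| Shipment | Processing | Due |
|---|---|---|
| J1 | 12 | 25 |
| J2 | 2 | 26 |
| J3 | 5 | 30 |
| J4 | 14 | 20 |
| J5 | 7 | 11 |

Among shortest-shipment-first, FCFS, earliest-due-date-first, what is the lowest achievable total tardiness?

24

SPT (increasing processing time): J2 J3 J5 J1 J4.
J2: 0→2, due 26, tardiness 0
J3: 2→7, due 30, tardiness 0
J5: 7→14, due 11, tardiness 3
J1: 14→26, due 25, tardiness 1
J4: 26→40, due 20, tardiness 20
Sum = 0+0+3+1+20 = 24.
FIFO (arrival order): J1 J2 J3 J4 J5.
J1: 0→12, due 25, tardiness 0
J2: 12→14, due 26, tardiness 0
J3: 14→19, due 30, tardiness 0
J4: 19→33, due 20, tardiness 13
J5: 33→40, due 11, tardiness 29
Sum = 0+0+0+13+29 = 42.
EDD (increasing due date): J5 J4 J1 J2 J3.
J5: 0→7, due 11, tardiness 0
J4: 7→21, due 20, tardiness 1
J1: 21→33, due 25, tardiness 8
J2: 33→35, due 26, tardiness 9
J3: 35→40, due 30, tardiness 10
Sum = 0+1+8+9+10 = 28.
SPT 24, FIFO 42, EDD 28 → minimum 24.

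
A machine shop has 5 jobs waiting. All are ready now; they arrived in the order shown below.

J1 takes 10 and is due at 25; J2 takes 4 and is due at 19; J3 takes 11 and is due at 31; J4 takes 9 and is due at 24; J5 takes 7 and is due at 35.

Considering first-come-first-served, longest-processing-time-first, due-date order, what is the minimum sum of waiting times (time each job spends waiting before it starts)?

74

FIFO (arrival order): J1 J2 J3 J4 J5.
J1: waits 0, runs 0→10
J2: waits 10, runs 10→14
J3: waits 14, runs 14→25
J4: waits 25, runs 25→34
J5: waits 34, runs 34→41
Sum = 0+10+14+25+34 = 83.
LPT (decreasing processing time): J3 J1 J4 J5 J2.
J3: waits 0, runs 0→11
J1: waits 11, runs 11→21
J4: waits 21, runs 21→30
J5: waits 30, runs 30→37
J2: waits 37, runs 37→41
Sum = 0+11+21+30+37 = 99.
EDD (increasing due date): J2 J4 J1 J3 J5.
J2: waits 0, runs 0→4
J4: waits 4, runs 4→13
J1: waits 13, runs 13→23
J3: waits 23, runs 23→34
J5: waits 34, runs 34→41
Sum = 0+4+13+23+34 = 74.
FIFO 83, LPT 99, EDD 74 → minimum 74.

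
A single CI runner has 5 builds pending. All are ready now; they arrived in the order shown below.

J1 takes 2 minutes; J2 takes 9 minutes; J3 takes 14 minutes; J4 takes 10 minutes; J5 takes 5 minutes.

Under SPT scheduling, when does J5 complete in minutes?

7

SPT (increasing processing time): J1 J5 J2 J4 J3.
J1: 0→2
J5: 2→7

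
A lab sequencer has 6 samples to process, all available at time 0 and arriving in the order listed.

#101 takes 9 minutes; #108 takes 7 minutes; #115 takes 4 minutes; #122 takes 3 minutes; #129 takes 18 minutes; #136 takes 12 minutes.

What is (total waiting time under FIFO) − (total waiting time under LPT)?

-74

FIFO (arrival order): #101 #108 #115 #122 #129 #136.
#101: waits 0, runs 0→9
#108: waits 9, runs 9→16
#115: waits 16, runs 16→20
#122: waits 20, runs 20→23
#129: waits 23, runs 23→41
#136: waits 41, runs 41→53
Sum = 0+9+16+20+23+41 = 109.
LPT (decreasing processing time): #129 #136 #101 #108 #115 #122.
#129: waits 0, runs 0→18
#136: waits 18, runs 18→30
#101: waits 30, runs 30→39
#108: waits 39, runs 39→46
#115: waits 46, runs 46→50
#122: waits 50, runs 50→53
Sum = 0+18+30+39+46+50 = 183.
Difference = 109 − 183 = -74.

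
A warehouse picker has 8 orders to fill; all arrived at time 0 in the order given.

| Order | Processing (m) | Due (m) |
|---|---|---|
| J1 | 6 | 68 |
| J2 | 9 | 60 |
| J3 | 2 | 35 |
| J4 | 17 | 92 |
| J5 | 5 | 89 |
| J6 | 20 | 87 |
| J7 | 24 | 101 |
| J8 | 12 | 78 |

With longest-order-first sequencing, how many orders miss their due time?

LPT (decreasing processing time): J7 J6 J4 J8 J2 J1 J5 J3.
J7: 0→24, due 101, tardiness 0
J6: 24→44, due 87, tardiness 0
J4: 44→61, due 92, tardiness 0
J8: 61→73, due 78, tardiness 0
J2: 73→82, due 60, tardiness 22
J1: 82→88, due 68, tardiness 20
J5: 88→93, due 89, tardiness 4
J3: 93→95, due 35, tardiness 60
Late orders: 4.

4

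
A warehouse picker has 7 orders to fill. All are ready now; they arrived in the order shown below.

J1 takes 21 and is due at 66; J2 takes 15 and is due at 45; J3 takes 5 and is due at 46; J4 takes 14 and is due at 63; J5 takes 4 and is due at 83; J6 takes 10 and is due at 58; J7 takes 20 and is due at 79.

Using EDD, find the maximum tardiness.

6

EDD (increasing due date): J2 J3 J6 J4 J1 J7 J5.
J2: 0→15, due 45, tardiness 0
J3: 15→20, due 46, tardiness 0
J6: 20→30, due 58, tardiness 0
J4: 30→44, due 63, tardiness 0
J1: 44→65, due 66, tardiness 0
J7: 65→85, due 79, tardiness 6
J5: 85→89, due 83, tardiness 6
Maximum = 6.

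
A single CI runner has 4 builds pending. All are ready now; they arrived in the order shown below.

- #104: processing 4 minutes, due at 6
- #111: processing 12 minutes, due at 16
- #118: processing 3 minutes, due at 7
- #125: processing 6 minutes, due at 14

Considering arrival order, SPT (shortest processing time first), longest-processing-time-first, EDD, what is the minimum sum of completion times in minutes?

FIFO (arrival order): #104 #111 #118 #125.
#104: 0→4
#111: 4→16
#118: 16→19
#125: 19→25
Sum = 4+16+19+25 = 64.
SPT (increasing processing time): #118 #104 #125 #111.
#118: 0→3
#104: 3→7
#125: 7→13
#111: 13→25
Sum = 3+7+13+25 = 48.
LPT (decreasing processing time): #111 #125 #104 #118.
#111: 0→12
#125: 12→18
#104: 18→22
#118: 22→25
Sum = 12+18+22+25 = 77.
EDD (increasing due date): #104 #118 #125 #111.
#104: 0→4
#118: 4→7
#125: 7→13
#111: 13→25
Sum = 4+7+13+25 = 49.
FIFO 64, SPT 48, LPT 77, EDD 49 → minimum 48.

48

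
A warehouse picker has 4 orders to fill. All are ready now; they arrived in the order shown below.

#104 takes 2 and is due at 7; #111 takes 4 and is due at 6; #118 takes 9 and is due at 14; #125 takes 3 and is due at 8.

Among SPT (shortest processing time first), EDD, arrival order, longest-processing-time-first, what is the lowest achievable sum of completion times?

34

SPT (increasing processing time): #104 #125 #111 #118.
#104: 0→2
#125: 2→5
#111: 5→9
#118: 9→18
Sum = 2+5+9+18 = 34.
EDD (increasing due date): #111 #104 #125 #118.
#111: 0→4
#104: 4→6
#125: 6→9
#118: 9→18
Sum = 4+6+9+18 = 37.
FIFO (arrival order): #104 #111 #118 #125.
#104: 0→2
#111: 2→6
#118: 6→15
#125: 15→18
Sum = 2+6+15+18 = 41.
LPT (decreasing processing time): #118 #111 #125 #104.
#118: 0→9
#111: 9→13
#125: 13→16
#104: 16→18
Sum = 9+13+16+18 = 56.
SPT 34, EDD 37, FIFO 41, LPT 56 → minimum 34.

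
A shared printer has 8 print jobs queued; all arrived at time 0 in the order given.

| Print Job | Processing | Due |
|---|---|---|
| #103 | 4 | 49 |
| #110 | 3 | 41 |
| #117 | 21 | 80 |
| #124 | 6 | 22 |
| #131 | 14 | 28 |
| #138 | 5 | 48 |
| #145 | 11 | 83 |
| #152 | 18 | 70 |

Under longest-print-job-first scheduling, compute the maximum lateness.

48

LPT (decreasing processing time): #117 #152 #131 #145 #124 #138 #103 #110.
#117: 0→21, due 80, lateness -59
#152: 21→39, due 70, lateness -31
#131: 39→53, due 28, lateness 25
#145: 53→64, due 83, lateness -19
#124: 64→70, due 22, lateness 48
#138: 70→75, due 48, lateness 27
#103: 75→79, due 49, lateness 30
#110: 79→82, due 41, lateness 41
Maximum = 48.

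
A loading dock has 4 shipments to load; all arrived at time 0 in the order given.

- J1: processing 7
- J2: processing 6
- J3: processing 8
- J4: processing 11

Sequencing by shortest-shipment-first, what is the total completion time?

SPT (increasing processing time): J2 J1 J3 J4.
J2: 0→6
J1: 6→13
J3: 13→21
J4: 21→32
Sum = 6+13+21+32 = 72.

72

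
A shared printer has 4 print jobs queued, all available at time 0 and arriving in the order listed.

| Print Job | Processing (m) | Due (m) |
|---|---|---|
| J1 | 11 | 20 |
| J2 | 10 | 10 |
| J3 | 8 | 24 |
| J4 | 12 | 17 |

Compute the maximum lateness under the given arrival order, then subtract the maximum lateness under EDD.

FIFO (arrival order): J1 J2 J3 J4.
J1: 0→11, due 20, lateness -9
J2: 11→21, due 10, lateness 11
J3: 21→29, due 24, lateness 5
J4: 29→41, due 17, lateness 24
Maximum = 24.
EDD (increasing due date): J2 J4 J1 J3.
J2: 0→10, due 10, lateness 0
J4: 10→22, due 17, lateness 5
J1: 22→33, due 20, lateness 13
J3: 33→41, due 24, lateness 17
Maximum = 17.
Difference = 24 − 17 = 7.

7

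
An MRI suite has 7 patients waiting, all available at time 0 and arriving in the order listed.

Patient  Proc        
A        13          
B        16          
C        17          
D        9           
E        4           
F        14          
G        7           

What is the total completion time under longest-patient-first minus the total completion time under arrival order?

27

LPT (decreasing processing time): C B F A D G E.
C: 0→17
B: 17→33
F: 33→47
A: 47→60
D: 60→69
G: 69→76
E: 76→80
Sum = 17+33+47+60+69+76+80 = 382.
FIFO (arrival order): A B C D E F G.
A: 0→13
B: 13→29
C: 29→46
D: 46→55
E: 55→59
F: 59→73
G: 73→80
Sum = 13+29+46+55+59+73+80 = 355.
Difference = 382 − 355 = 27.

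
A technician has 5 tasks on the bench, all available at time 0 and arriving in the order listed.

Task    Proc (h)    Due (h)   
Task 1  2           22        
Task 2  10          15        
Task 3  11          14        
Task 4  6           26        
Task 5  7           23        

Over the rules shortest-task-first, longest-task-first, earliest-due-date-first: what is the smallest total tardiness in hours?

SPT (increasing processing time): Task 1 Task 4 Task 5 Task 2 Task 3.
Task 1: 0→2, due 22, tardiness 0
Task 4: 2→8, due 26, tardiness 0
Task 5: 8→15, due 23, tardiness 0
Task 2: 15→25, due 15, tardiness 10
Task 3: 25→36, due 14, tardiness 22
Sum = 0+0+0+10+22 = 32.
LPT (decreasing processing time): Task 3 Task 2 Task 5 Task 4 Task 1.
Task 3: 0→11, due 14, tardiness 0
Task 2: 11→21, due 15, tardiness 6
Task 5: 21→28, due 23, tardiness 5
Task 4: 28→34, due 26, tardiness 8
Task 1: 34→36, due 22, tardiness 14
Sum = 0+6+5+8+14 = 33.
EDD (increasing due date): Task 3 Task 2 Task 1 Task 5 Task 4.
Task 3: 0→11, due 14, tardiness 0
Task 2: 11→21, due 15, tardiness 6
Task 1: 21→23, due 22, tardiness 1
Task 5: 23→30, due 23, tardiness 7
Task 4: 30→36, due 26, tardiness 10
Sum = 0+6+1+7+10 = 24.
SPT 32, LPT 33, EDD 24 → minimum 24.

24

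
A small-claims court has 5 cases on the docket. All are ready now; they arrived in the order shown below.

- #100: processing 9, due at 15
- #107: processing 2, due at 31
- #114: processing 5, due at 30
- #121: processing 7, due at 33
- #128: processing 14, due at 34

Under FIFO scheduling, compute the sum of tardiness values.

3

FIFO (arrival order): #100 #107 #114 #121 #128.
#100: 0→9, due 15, tardiness 0
#107: 9→11, due 31, tardiness 0
#114: 11→16, due 30, tardiness 0
#121: 16→23, due 33, tardiness 0
#128: 23→37, due 34, tardiness 3
Sum = 0+0+0+0+3 = 3.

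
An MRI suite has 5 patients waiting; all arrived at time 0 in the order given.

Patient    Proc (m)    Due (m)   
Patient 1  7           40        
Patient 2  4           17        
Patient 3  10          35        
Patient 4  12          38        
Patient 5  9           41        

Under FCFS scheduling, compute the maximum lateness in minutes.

1

FIFO (arrival order): Patient 1 Patient 2 Patient 3 Patient 4 Patient 5.
Patient 1: 0→7, due 40, lateness -33
Patient 2: 7→11, due 17, lateness -6
Patient 3: 11→21, due 35, lateness -14
Patient 4: 21→33, due 38, lateness -5
Patient 5: 33→42, due 41, lateness 1
Maximum = 1.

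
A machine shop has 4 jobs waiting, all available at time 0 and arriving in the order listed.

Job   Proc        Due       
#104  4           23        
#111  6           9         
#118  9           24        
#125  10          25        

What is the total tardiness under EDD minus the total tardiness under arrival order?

-1

EDD (increasing due date): #111 #104 #118 #125.
#111: 0→6, due 9, tardiness 0
#104: 6→10, due 23, tardiness 0
#118: 10→19, due 24, tardiness 0
#125: 19→29, due 25, tardiness 4
Sum = 0+0+0+4 = 4.
FIFO (arrival order): #104 #111 #118 #125.
#104: 0→4, due 23, tardiness 0
#111: 4→10, due 9, tardiness 1
#118: 10→19, due 24, tardiness 0
#125: 19→29, due 25, tardiness 4
Sum = 0+1+0+4 = 5.
Difference = 4 − 5 = -1.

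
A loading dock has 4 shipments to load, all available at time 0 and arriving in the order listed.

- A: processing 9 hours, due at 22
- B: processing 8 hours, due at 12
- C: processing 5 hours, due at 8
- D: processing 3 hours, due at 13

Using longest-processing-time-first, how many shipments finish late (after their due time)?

3

LPT (decreasing processing time): A B C D.
A: 0→9, due 22, tardiness 0
B: 9→17, due 12, tardiness 5
C: 17→22, due 8, tardiness 14
D: 22→25, due 13, tardiness 12
Late shipments: 3.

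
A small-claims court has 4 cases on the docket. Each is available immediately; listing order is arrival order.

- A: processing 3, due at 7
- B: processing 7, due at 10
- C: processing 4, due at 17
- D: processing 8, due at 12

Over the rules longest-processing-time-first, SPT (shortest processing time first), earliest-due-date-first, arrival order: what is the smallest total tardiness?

LPT (decreasing processing time): D B C A.
D: 0→8, due 12, tardiness 0
B: 8→15, due 10, tardiness 5
C: 15→19, due 17, tardiness 2
A: 19→22, due 7, tardiness 15
Sum = 0+5+2+15 = 22.
SPT (increasing processing time): A C B D.
A: 0→3, due 7, tardiness 0
C: 3→7, due 17, tardiness 0
B: 7→14, due 10, tardiness 4
D: 14→22, due 12, tardiness 10
Sum = 0+0+4+10 = 14.
EDD (increasing due date): A B D C.
A: 0→3, due 7, tardiness 0
B: 3→10, due 10, tardiness 0
D: 10→18, due 12, tardiness 6
C: 18→22, due 17, tardiness 5
Sum = 0+0+6+5 = 11.
FIFO (arrival order): A B C D.
A: 0→3, due 7, tardiness 0
B: 3→10, due 10, tardiness 0
C: 10→14, due 17, tardiness 0
D: 14→22, due 12, tardiness 10
Sum = 0+0+0+10 = 10.
LPT 22, SPT 14, EDD 11, FIFO 10 → minimum 10.

10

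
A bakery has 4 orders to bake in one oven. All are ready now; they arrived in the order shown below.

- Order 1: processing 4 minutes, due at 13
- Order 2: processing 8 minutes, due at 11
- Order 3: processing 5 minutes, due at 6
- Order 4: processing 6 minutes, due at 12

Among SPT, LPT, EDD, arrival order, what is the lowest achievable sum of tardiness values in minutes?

18

SPT (increasing processing time): Order 1 Order 3 Order 4 Order 2.
Order 1: 0→4, due 13, tardiness 0
Order 3: 4→9, due 6, tardiness 3
Order 4: 9→15, due 12, tardiness 3
Order 2: 15→23, due 11, tardiness 12
Sum = 0+3+3+12 = 18.
LPT (decreasing processing time): Order 2 Order 4 Order 3 Order 1.
Order 2: 0→8, due 11, tardiness 0
Order 4: 8→14, due 12, tardiness 2
Order 3: 14→19, due 6, tardiness 13
Order 1: 19→23, due 13, tardiness 10
Sum = 0+2+13+10 = 25.
EDD (increasing due date): Order 3 Order 2 Order 4 Order 1.
Order 3: 0→5, due 6, tardiness 0
Order 2: 5→13, due 11, tardiness 2
Order 4: 13→19, due 12, tardiness 7
Order 1: 19→23, due 13, tardiness 10
Sum = 0+2+7+10 = 19.
FIFO (arrival order): Order 1 Order 2 Order 3 Order 4.
Order 1: 0→4, due 13, tardiness 0
Order 2: 4→12, due 11, tardiness 1
Order 3: 12→17, due 6, tardiness 11
Order 4: 17→23, due 12, tardiness 11
Sum = 0+1+11+11 = 23.
SPT 18, LPT 25, EDD 19, FIFO 23 → minimum 18.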